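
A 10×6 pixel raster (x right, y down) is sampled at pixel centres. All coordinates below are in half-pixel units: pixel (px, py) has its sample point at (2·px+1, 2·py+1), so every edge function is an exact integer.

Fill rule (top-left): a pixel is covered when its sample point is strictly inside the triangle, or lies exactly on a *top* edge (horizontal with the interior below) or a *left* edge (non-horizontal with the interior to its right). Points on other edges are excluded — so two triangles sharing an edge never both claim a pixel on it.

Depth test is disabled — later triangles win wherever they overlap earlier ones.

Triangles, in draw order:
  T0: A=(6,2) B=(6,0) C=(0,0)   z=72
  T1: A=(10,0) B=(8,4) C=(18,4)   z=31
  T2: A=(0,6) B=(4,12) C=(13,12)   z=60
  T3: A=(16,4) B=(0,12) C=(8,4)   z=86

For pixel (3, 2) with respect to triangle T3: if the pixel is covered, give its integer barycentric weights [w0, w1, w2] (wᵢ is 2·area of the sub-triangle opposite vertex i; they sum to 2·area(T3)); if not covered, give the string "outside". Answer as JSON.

T0:
  2·area = 12  (B↔C swapped to make it positive)
  edge (6, 2)→(0, 0): d=(-6,-2) top-left  bias=+0
  edge (0, 0)→(6, 0): d=(6,0) top-left  bias=+0
  edge (6, 0)→(6, 2): d=(0,2) right/bottom  bias=-1
    (1,0)@(3, 1): e=[0,6,6] → █  [on edge]
    (2,0)@(5, 1): e=[4,6,2] → █
    (3,0)@(7, 1): e=[8,6,-2] → ·
    (1,1)@(3, 3): e=[-12,18,6] → ·
    (2,1)@(5, 3): e=[-8,18,2] → ·
    (4,1)@(9, 3): e=[0,18,-6] → ·  [on edge]
    (7,2)@(15, 5): e=[0,30,-18] → ·  [on edge]
  covered (2 px):
    · █ █ · · · · · · ·
    · · · · · · · · · ·
    · · · · · · · · · ·
    · · · · · · · · · ·
    · · · · · · · · · ·
    · · · · · · · · · ·
T1:
  2·area = 40  (B↔C swapped to make it positive)
  edge (10, 0)→(18, 4): d=(8,4) right/bottom  bias=-1
  edge (18, 4)→(8, 4): d=(-10,0) right/bottom  bias=-1
  edge (8, 4)→(10, 0): d=(2,-4) top-left  bias=+0
    (5,0)@(11, 1): e=[4,30,6] → █
    (6,0)@(13, 1): e=[-4,30,14] → ·
    (4,1)@(9, 3): e=[28,10,2] → █
    (6,1)@(13, 3): e=[12,10,18] → █
    (7,1)@(15, 3): e=[4,10,26] → █
    (8,1)@(17, 3): e=[-4,10,34] → ·
    (4,2)@(9, 5): e=[44,-10,6] → ·
    (5,2)@(11, 5): e=[36,-10,14] → ·
    (6,2)@(13, 5): e=[28,-10,22] → ·
    (7,2)@(15, 5): e=[20,-10,30] → ·
  covered (5 px):
    · · · · · █ · · · ·
    · · · · █ █ █ █ · ·
    · · · · · · · · · ·
    · · · · · · · · · ·
    · · · · · · · · · ·
    · · · · · · · · · ·
T2:
  2·area = 54  (B↔C swapped to make it positive)
  edge (0, 6)→(13, 12): d=(13,6) right/bottom  bias=-1
  edge (13, 12)→(4, 12): d=(-9,0) right/bottom  bias=-1
  edge (4, 12)→(0, 6): d=(-4,-6) top-left  bias=+0
    (0,3)@(1, 7): e=[7,45,2] → █
    (1,3)@(3, 7): e=[-5,45,14] → ·
    (0,4)@(1, 9): e=[33,27,-6] → ·
    (1,4)@(3, 9): e=[21,27,6] → █
    (2,4)@(5, 9): e=[9,27,18] → █
    (3,4)@(7, 9): e=[-3,27,30] → ·
    (1,5)@(3, 11): e=[47,9,-2] → ·
    (2,5)@(5, 11): e=[35,9,10] → █
    (3,5)@(7, 11): e=[23,9,22] → █
    (4,5)@(9, 11): e=[11,9,34] → █
    (5,5)@(11, 11): e=[-1,9,46] → ·
  covered (6 px):
    · · · · · · · · · ·
    · · · · · · · · · ·
    · · · · · · · · · ·
    █ · · · · · · · · ·
    · █ █ · · · · · · ·
    · · █ █ █ · · · · ·
T3:
  2·area = 64
  edge (16, 4)→(0, 12): d=(-16,8) right/bottom  bias=-1
  edge (0, 12)→(8, 4): d=(8,-8) top-left  bias=+0
  edge (8, 4)→(16, 4): d=(8,0) top-left  bias=+0
    (5,0)@(11, 1): e=[88,0,-24] → ·  [on edge]
    (4,1)@(9, 3): e=[72,0,-8] → ·  [on edge]
    (3,2)@(7, 5): e=[56,0,8] → █  [on edge]
    (4,2)@(9, 5): e=[40,16,8] → █
    (5,2)@(11, 5): e=[24,32,8] → █
    (6,2)@(13, 5): e=[8,48,8] → █
    (7,2)@(15, 5): e=[-8,64,8] → ·
    (2,3)@(5, 7): e=[40,0,24] → █  [on edge]
    (5,3)@(11, 7): e=[-8,48,24] → ·
    (6,3)@(13, 7): e=[-24,64,24] → ·
    (1,4)@(3, 9): e=[24,0,40] → █  [on edge]
    (3,4)@(7, 9): e=[-8,32,40] → ·
    (0,5)@(1, 11): e=[8,0,56] → █  [on edge]
  covered (10 px):
    · · · · · · · · · ·
    · · · · · · · · · ·
    · · · █ █ █ █ · · ·
    · · █ █ █ · · · · ·
    · █ █ · · · · · · ·
    █ · · · · · · · · ·

Answer: [0,8,56]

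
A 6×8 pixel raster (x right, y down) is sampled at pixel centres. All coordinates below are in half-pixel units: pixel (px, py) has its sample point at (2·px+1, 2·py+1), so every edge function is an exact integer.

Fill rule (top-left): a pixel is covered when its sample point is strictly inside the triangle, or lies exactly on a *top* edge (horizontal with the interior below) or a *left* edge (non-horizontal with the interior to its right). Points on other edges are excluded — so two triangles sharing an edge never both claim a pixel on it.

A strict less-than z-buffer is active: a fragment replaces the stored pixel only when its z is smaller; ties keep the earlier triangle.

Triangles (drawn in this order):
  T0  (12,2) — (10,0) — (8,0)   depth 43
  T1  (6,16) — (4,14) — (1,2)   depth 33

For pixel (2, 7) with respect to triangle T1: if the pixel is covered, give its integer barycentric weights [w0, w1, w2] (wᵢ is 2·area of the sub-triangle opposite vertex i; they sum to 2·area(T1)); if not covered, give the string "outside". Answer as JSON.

T0:
  2·area = 4  (B↔C swapped to make it positive)
  edge (12, 2)→(8, 0): d=(-4,-2) top-left  bias=+0
  edge (8, 0)→(10, 0): d=(2,0) top-left  bias=+0
  edge (10, 0)→(12, 2): d=(2,2) right/bottom  bias=-1
    (5,0)@(11, 1): e=[2,2,0] → .  [on edge]
  covered (0 px):
    . . . . . .
    . . . . . .
    . . . . . .
    . . . . . .
    . . . . . .
    . . . . . .
    . . . . . .
    . . . . . .
T1:
  2·area = 18
  edge (6, 16)→(4, 14): d=(-2,-2) top-left  bias=+0
  edge (4, 14)→(1, 2): d=(-3,-12) top-left  bias=+0
  edge (1, 2)→(6, 16): d=(5,14) right/bottom  bias=-1
    (1,4)@(3, 9): e=[8,3,7] → X
    (2,4)@(5, 9): e=[12,27,-21] → .
    (0,5)@(1, 11): e=[0,-27,45] → .  [on edge]
    (1,5)@(3, 11): e=[4,-3,17] → .
    (1,6)@(3, 13): e=[0,-9,27] → .  [on edge]
    (2,7)@(5, 15): e=[0,9,9] → X  [on edge]
    (3,7)@(7, 15): e=[4,33,-19] → .
  covered (2 px):
    . . . . . .
    . . . . . .
    . . . . . .
    . . . . . .
    . X . . . .
    . . . . . .
    . . . . . .
    . . X . . .

Final: [9,9,0]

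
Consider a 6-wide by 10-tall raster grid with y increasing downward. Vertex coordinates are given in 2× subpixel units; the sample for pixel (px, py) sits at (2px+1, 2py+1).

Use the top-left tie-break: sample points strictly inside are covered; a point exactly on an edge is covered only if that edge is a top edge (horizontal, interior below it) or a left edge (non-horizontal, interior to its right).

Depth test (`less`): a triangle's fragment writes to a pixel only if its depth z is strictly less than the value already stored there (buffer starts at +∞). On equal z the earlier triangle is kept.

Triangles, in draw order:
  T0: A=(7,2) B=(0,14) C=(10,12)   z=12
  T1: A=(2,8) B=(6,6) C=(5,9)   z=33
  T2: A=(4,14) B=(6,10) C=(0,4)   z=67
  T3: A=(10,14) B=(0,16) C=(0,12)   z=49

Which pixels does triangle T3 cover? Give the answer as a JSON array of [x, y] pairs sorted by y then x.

T0:
  2·area = 106  (B↔C swapped to make it positive)
  edge (7, 2)→(10, 12): d=(3,10) right/bottom  bias=-1
  edge (10, 12)→(0, 14): d=(-10,2) right/bottom  bias=-1
  edge (0, 14)→(7, 2): d=(7,-12) top-left  bias=+0
    (3,1)@(7, 3): e=[3,96,7] → X
    (4,1)@(9, 3): e=[-17,92,31] → .
    (3,2)@(7, 5): e=[9,76,21] → X
    (4,2)@(9, 5): e=[-11,72,45] → .
    (2,3)@(5, 7): e=[35,60,11] → X
    (4,3)@(9, 7): e=[-5,52,59] → .
    (1,4)@(3, 9): e=[61,44,1] → X
    (4,4)@(9, 9): e=[1,32,73] → X
    (5,4)@(11, 9): e=[-19,28,97] → .
    (1,5)@(3, 11): e=[67,24,15] → X
    (5,5)@(11, 11): e=[-13,8,111] → .
    (0,6)@(1, 13): e=[93,8,5] → X
    (2,6)@(5, 13): e=[53,0,53] → .  [on edge]
  covered (14 px):
    . . . . . .
    . . . X . .
    . . . X . .
    . . X X . .
    . X X X X .
    . X X X X .
    X X . . . .
    . . . . . .
    . . . . . .
    . . . . . .
T1:
  2·area = 10
  edge (2, 8)→(6, 6): d=(4,-2) top-left  bias=+0
  edge (6, 6)→(5, 9): d=(-1,3) right/bottom  bias=-1
  edge (5, 9)→(2, 8): d=(-3,-1) top-left  bias=+0
    (3,1)@(7, 3): e=[-10,0,20] → .  [on edge]
    (2,3)@(5, 7): e=[2,2,6] → X
    (3,3)@(7, 7): e=[6,-4,8] → .
    (2,4)@(5, 9): e=[10,0,0] → .  [on edge]
    (5,5)@(11, 11): e=[30,-20,0] → .  [on edge]
    (1,7)@(3, 15): e=[30,0,-20] → .  [on edge]
  covered (1 px):
    . . . . . .
    . . . . . .
    . . . . . .
    . . X . . .
    . . . . . .
    . . . . . .
    . . . . . .
    . . . . . .
    . . . . . .
    . . . . . .
T2:
  2·area = 36  (B↔C swapped to make it positive)
  edge (4, 14)→(0, 4): d=(-4,-10) top-left  bias=+0
  edge (0, 4)→(6, 10): d=(6,6) right/bottom  bias=-1
  edge (6, 10)→(4, 14): d=(-2,4) right/bottom  bias=-1
    (0,2)@(1, 5): e=[6,0,30] → .  [on edge]
    (1,3)@(3, 7): e=[18,0,18] → .  [on edge]
    (1,4)@(3, 9): e=[10,12,14] → X
    (2,4)@(5, 9): e=[30,0,6] → .  [on edge]
    (1,5)@(3, 11): e=[2,24,10] → X
    (2,5)@(5, 11): e=[22,12,2] → X
    (3,5)@(7, 11): e=[42,0,-6] → .  [on edge]
    (1,6)@(3, 13): e=[-6,36,6] → .
    (2,6)@(5, 13): e=[14,24,-2] → .
    (4,6)@(9, 13): e=[54,0,-18] → .  [on edge]
    (5,7)@(11, 15): e=[66,0,-30] → .  [on edge]
  covered (3 px):
    . . . . . .
    . . . . . .
    . . . . . .
    . . . . . .
    . X . . . .
    . X X . . .
    . . . . . .
    . . . . . .
    . . . . . .
    . . . . . .
T3:
  2·area = 40
  edge (10, 14)→(0, 16): d=(-10,2) right/bottom  bias=-1
  edge (0, 16)→(0, 12): d=(0,-4) top-left  bias=+0
  edge (0, 12)→(10, 14): d=(10,2) right/bottom  bias=-1
    (0,6)@(1, 13): e=[28,4,8] → X
    (1,6)@(3, 13): e=[24,12,4] → X
    (2,6)@(5, 13): e=[20,20,0] → .  [on edge]
    (0,7)@(1, 15): e=[8,4,28] → X
    (2,7)@(5, 15): e=[0,20,20] → .  [on edge]
    (0,8)@(1, 17): e=[-12,4,48] → .
    (1,8)@(3, 17): e=[-16,12,44] → .
  covered (4 px):
    . . . . . .
    . . . . . .
    . . . . . .
    . . . . . .
    . . . . . .
    . . . . . .
    X X . . . .
    X X . . . .
    . . . . . .
    . . . . . .

Final: [[0,6],[1,6],[0,7],[1,7]]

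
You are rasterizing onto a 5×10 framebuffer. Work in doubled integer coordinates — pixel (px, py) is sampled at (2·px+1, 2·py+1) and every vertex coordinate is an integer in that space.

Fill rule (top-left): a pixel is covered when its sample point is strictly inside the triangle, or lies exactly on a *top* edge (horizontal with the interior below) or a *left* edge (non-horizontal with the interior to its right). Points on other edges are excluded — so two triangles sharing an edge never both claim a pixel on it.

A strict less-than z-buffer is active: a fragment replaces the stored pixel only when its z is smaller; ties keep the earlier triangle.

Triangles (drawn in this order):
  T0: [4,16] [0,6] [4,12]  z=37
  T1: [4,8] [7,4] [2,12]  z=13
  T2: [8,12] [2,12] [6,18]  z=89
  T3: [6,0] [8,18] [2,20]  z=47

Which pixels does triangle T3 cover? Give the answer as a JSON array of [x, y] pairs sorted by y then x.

T0:
  2·area = 16
  edge (4, 16)→(0, 6): d=(-4,-10) top-left  bias=+0
  edge (0, 6)→(4, 12): d=(4,6) right/bottom  bias=-1
  edge (4, 12)→(4, 16): d=(0,4) right/bottom  bias=-1
    (1,5)@(3, 11): e=[10,2,4] → X
    (2,5)@(5, 11): e=[30,-10,-4] → .
    (1,6)@(3, 13): e=[2,10,4] → X
    (2,6)@(5, 13): e=[22,-2,-4] → .
    (1,7)@(3, 15): e=[-6,18,4] → .
  covered (2 px):
    . . . . .
    . . . . .
    . . . . .
    . . . . .
    . . . . .
    . X . . .
    . X . . .
    . . . . .
    . . . . .
    . . . . .
T1:
  2·area = 4
  edge (4, 8)→(7, 4): d=(3,-4) top-left  bias=+0
  edge (7, 4)→(2, 12): d=(-5,8) right/bottom  bias=-1
  edge (2, 12)→(4, 8): d=(2,-4) top-left  bias=+0
    (2,3)@(5, 7): e=[1,1,2] → X
    (3,3)@(7, 7): e=[9,-15,10] → .
    (2,4)@(5, 9): e=[7,-9,6] → .
  covered (1 px):
    . . . . .
    . . . . .
    . . . . .
    . . X . .
    . . . . .
    . . . . .
    . . . . .
    . . . . .
    . . . . .
    . . . . .
T2:
  2·area = 36  (B↔C swapped to make it positive)
  edge (8, 12)→(6, 18): d=(-2,6) right/bottom  bias=-1
  edge (6, 18)→(2, 12): d=(-4,-6) top-left  bias=+0
  edge (2, 12)→(8, 12): d=(6,0) top-left  bias=+0
    (4,4)@(9, 9): e=[0,54,-18] → .  [on edge]
    (1,6)@(3, 13): e=[28,2,6] → X
    (2,6)@(5, 13): e=[16,14,6] → X
    (3,6)@(7, 13): e=[4,26,6] → X
    (4,6)@(9, 13): e=[-8,38,6] → .
    (1,7)@(3, 15): e=[24,-6,18] → .
    (2,7)@(5, 15): e=[12,6,18] → X
    (3,7)@(7, 15): e=[0,18,18] → .  [on edge]
    (2,8)@(5, 17): e=[8,-2,30] → .
  covered (4 px):
    . . . . .
    . . . . .
    . . . . .
    . . . . .
    . . . . .
    . . . . .
    . X X X .
    . . X . .
    . . . . .
    . . . . .
T3:
  2·area = 112
  edge (6, 0)→(8, 18): d=(2,18) right/bottom  bias=-1
  edge (8, 18)→(2, 20): d=(-6,2) right/bottom  bias=-1
  edge (2, 20)→(6, 0): d=(4,-20) top-left  bias=+0
    (2,2)@(5, 5): e=[28,84,0] → X  [on edge]
    (3,2)@(7, 5): e=[-8,80,40] → .
    (2,3)@(5, 7): e=[32,72,8] → X
    (3,3)@(7, 7): e=[-4,68,48] → .
    (2,4)@(5, 9): e=[36,60,16] → X
    (3,4)@(7, 9): e=[0,56,56] → .  [on edge]
    (2,5)@(5, 11): e=[40,48,24] → X
    (3,5)@(7, 11): e=[4,44,64] → X
    (4,5)@(9, 11): e=[-32,40,104] → .
    (2,6)@(5, 13): e=[44,36,32] → X
    (4,6)@(9, 13): e=[-28,28,112] → .
    (1,7)@(3, 15): e=[84,28,0] → X  [on edge]
    (2,9)@(5, 19): e=[56,0,56] → .  [on edge]
  covered (14 px):
    . . . . .
    . . . . .
    . . X . .
    . . X . .
    . . X . .
    . . X X .
    . . X X .
    . X X X .
    . X X X .
    . X . . .

Result: [[2,2],[2,3],[2,4],[2,5],[3,5],[2,6],[3,6],[1,7],[2,7],[3,7],[1,8],[2,8],[3,8],[1,9]]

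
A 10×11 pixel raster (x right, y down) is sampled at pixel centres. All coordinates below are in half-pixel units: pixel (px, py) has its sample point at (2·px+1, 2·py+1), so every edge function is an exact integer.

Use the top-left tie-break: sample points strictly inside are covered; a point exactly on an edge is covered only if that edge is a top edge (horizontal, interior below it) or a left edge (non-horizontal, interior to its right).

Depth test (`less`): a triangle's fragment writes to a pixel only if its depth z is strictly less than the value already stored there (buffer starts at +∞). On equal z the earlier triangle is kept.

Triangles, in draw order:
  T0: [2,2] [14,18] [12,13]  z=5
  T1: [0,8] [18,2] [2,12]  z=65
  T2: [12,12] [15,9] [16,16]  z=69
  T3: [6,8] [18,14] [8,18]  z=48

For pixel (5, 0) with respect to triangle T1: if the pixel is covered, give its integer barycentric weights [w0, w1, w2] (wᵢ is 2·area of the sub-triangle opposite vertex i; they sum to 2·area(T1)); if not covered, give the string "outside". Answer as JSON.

T0:
  2·area = 28  (B↔C swapped to make it positive)
  edge (2, 2)→(12, 13): d=(10,11) right/bottom  bias=-1
  edge (12, 13)→(14, 18): d=(2,5) right/bottom  bias=-1
  edge (14, 18)→(2, 2): d=(-12,-16) top-left  bias=+0
    (4,5)@(9, 11): e=[13,11,4] → █
    (5,5)@(11, 11): e=[-9,1,36] → ·
    (4,6)@(9, 13): e=[33,15,-20] → ·
    (5,6)@(11, 13): e=[11,5,12] → █
    (6,6)@(13, 13): e=[-11,-5,44] → ·
    (5,7)@(11, 15): e=[31,9,-12] → ·
  covered (2 px):
    · · · · · · · · · ·
    · · · · · · · · · ·
    · · · · · · · · · ·
    · · · · · · · · · ·
    · · · · · · · · · ·
    · · · · █ · · · · ·
    · · · · · █ · · · ·
    · · · · · · · · · ·
    · · · · · · · · · ·
    · · · · · · · · · ·
    · · · · · · · · · ·
T1:
  2·area = 84
  edge (0, 8)→(18, 2): d=(18,-6) top-left  bias=+0
  edge (18, 2)→(2, 12): d=(-16,10) right/bottom  bias=-1
  edge (2, 12)→(0, 8): d=(-2,-4) top-left  bias=+0
    (7,1)@(15, 3): e=[0,14,70] → █  [on edge]
    (8,1)@(17, 3): e=[12,-6,78] → ·
    (4,2)@(9, 5): e=[0,42,42] → █  [on edge]
    (5,2)@(11, 5): e=[12,22,50] → █
    (6,2)@(13, 5): e=[24,2,58] → █
    (7,2)@(15, 5): e=[36,-18,66] → ·
    (1,3)@(3, 7): e=[0,70,14] → █  [on edge]
    (2,3)@(5, 7): e=[12,50,22] → █
    (3,3)@(7, 7): e=[24,30,30] → █
    (5,3)@(11, 7): e=[48,-10,46] → ·
    (6,3)@(13, 7): e=[60,-30,54] → ·
    (0,4)@(1, 9): e=[24,58,2] → █
  covered (12 px):
    · · · · · · · · · ·
    · · · · · · · █ · ·
    · · · · █ █ █ · · ·
    · █ █ █ █ · · · · ·
    █ █ █ · · · · · · ·
    · █ · · · · · · · ·
    · · · · · · · · · ·
    · · · · · · · · · ·
    · · · · · · · · · ·
    · · · · · · · · · ·
    · · · · · · · · · ·
T2:
  2·area = 24
  edge (12, 12)→(15, 9): d=(3,-3) top-left  bias=+0
  edge (15, 9)→(16, 16): d=(1,7) right/bottom  bias=-1
  edge (16, 16)→(12, 12): d=(-4,-4) top-left  bias=+0
    (0,0)@(1, 1): e=[-66,90,0] → ·  [on edge]
    (1,1)@(3, 3): e=[-54,78,0] → ·  [on edge]
    (2,2)@(5, 5): e=[-42,66,0] → ·  [on edge]
    (9,2)@(19, 5): e=[0,-32,56] → ·  [on edge]
    (3,3)@(7, 7): e=[-30,54,0] → ·  [on edge]
    (8,3)@(17, 7): e=[0,-16,40] → ·  [on edge]
    (4,4)@(9, 9): e=[-18,42,0] → ·  [on edge]
    (7,4)@(15, 9): e=[0,0,24] → ·  [on edge]
    (5,5)@(11, 11): e=[-6,30,0] → ·  [on edge]
    (6,5)@(13, 11): e=[0,16,8] → █  [on edge]
    (7,5)@(15, 11): e=[6,2,16] → █
    (8,5)@(17, 11): e=[12,-12,24] → ·
    (5,6)@(11, 13): e=[0,32,-8] → ·  [on edge]
    (6,6)@(13, 13): e=[6,18,0] → █  [on edge]
    (4,7)@(9, 15): e=[0,48,-24] → ·  [on edge]
    (7,7)@(15, 15): e=[18,6,0] → █  [on edge]
    (3,8)@(7, 17): e=[0,64,-40] → ·  [on edge]
    (8,8)@(17, 17): e=[30,-6,0] → ·  [on edge]
    (2,9)@(5, 19): e=[0,80,-56] → ·  [on edge]
    (9,9)@(19, 19): e=[42,-18,0] → ·  [on edge]
    (1,10)@(3, 21): e=[0,96,-72] → ·  [on edge]
  covered (5 px):
    · · · · · · · · · ·
    · · · · · · · · · ·
    · · · · · · · · · ·
    · · · · · · · · · ·
    · · · · · · · · · ·
    · · · · · · █ █ · ·
    · · · · · · █ █ · ·
    · · · · · · · █ · ·
    · · · · · · · · · ·
    · · · · · · · · · ·
    · · · · · · · · · ·
T3:
  2·area = 108
  edge (6, 8)→(18, 14): d=(12,6) right/bottom  bias=-1
  edge (18, 14)→(8, 18): d=(-10,4) right/bottom  bias=-1
  edge (8, 18)→(6, 8): d=(-2,-10) top-left  bias=+0
    (2,1)@(5, 3): e=[-54,162,0] → ·  [on edge]
    (3,4)@(7, 9): e=[6,94,8] → █
    (4,4)@(9, 9): e=[-6,86,28] → ·
    (3,5)@(7, 11): e=[30,74,4] → █
    (4,5)@(9, 11): e=[18,66,24] → █
    (5,5)@(11, 11): e=[6,58,44] → █
    (6,5)@(13, 11): e=[-6,50,64] → ·
    (3,6)@(7, 13): e=[54,54,0] → █  [on edge]
    (6,6)@(13, 13): e=[18,30,60] → █
    (7,6)@(15, 13): e=[6,22,80] → █
    (8,6)@(17, 13): e=[-6,14,100] → ·
    (3,7)@(7, 15): e=[78,34,-4] → ·
  covered (14 px):
    · · · · · · · · · ·
    · · · · · · · · · ·
    · · · · · · · · · ·
    · · · · · · · · · ·
    · · · █ · · · · · ·
    · · · █ █ █ · · · ·
    · · · █ █ █ █ █ · ·
    · · · · █ █ █ █ · ·
    · · · · █ · · · · ·
    · · · · · · · · · ·
    · · · · · · · · · ·

Final: "outside"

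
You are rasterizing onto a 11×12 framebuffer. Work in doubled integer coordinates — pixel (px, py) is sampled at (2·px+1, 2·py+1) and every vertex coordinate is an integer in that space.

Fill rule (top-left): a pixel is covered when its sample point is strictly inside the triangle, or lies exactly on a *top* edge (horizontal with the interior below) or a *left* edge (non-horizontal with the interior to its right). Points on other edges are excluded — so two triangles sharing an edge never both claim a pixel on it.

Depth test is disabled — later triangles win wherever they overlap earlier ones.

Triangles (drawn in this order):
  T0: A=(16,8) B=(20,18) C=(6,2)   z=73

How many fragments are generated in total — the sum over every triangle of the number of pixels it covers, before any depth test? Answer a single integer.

T0:
  2·area = 76
  edge (16, 8)→(20, 18): d=(4,10) right/bottom  bias=-1
  edge (20, 18)→(6, 2): d=(-14,-16) top-left  bias=+0
  edge (6, 2)→(16, 8): d=(10,6) right/bottom  bias=-1
    (3,1)@(7, 3): e=[70,2,4] → #
    (4,1)@(9, 3): e=[50,34,-8] → ·
    (3,2)@(7, 5): e=[78,-26,24] → ·
    (4,2)@(9, 5): e=[58,6,12] → #
    (5,2)@(11, 5): e=[38,38,0] → ·  [on edge]
    (4,3)@(9, 7): e=[66,-22,32] → ·
    (5,3)@(11, 7): e=[46,10,20] → #
    (6,3)@(13, 7): e=[26,42,8] → #
    (7,3)@(15, 7): e=[6,74,-4] → ·
    (5,4)@(11, 9): e=[54,-18,40] → ·
    (6,4)@(13, 9): e=[34,14,28] → #
    (7,4)@(15, 9): e=[14,46,16] → #
    (10,5)@(21, 11): e=[-38,114,0] → ·  [on edge]
  covered (9 px):
    · · · · · · · · · · ·
    · · · # · · · · · · ·
    · · · · # · · · · · ·
    · · · · · # # · · · ·
    · · · · · · # # · · ·
    · · · · · · · # # · ·
    · · · · · · · · # · ·
    · · · · · · · · · · ·
    · · · · · · · · · · ·
    · · · · · · · · · · ·
    · · · · · · · · · · ·
    · · · · · · · · · · ·

Result: 9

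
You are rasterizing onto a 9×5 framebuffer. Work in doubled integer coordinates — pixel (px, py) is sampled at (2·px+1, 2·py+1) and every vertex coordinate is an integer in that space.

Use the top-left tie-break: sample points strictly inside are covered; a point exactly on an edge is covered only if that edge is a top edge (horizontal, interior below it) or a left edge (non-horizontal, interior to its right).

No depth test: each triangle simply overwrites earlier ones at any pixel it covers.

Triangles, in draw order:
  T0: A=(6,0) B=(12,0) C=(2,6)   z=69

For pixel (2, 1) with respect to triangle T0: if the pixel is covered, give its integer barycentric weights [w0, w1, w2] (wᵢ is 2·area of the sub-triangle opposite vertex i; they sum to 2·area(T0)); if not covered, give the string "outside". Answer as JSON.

T0:
  2·area = 36
  edge (6, 0)→(12, 0): d=(6,0) top-left  bias=+0
  edge (12, 0)→(2, 6): d=(-10,6) right/bottom  bias=-1
  edge (2, 6)→(6, 0): d=(4,-6) top-left  bias=+0
    (3,0)@(7, 1): e=[6,20,10] → X
    (4,0)@(9, 1): e=[6,8,22] → X
    (5,0)@(11, 1): e=[6,-4,34] → .
    (2,1)@(5, 3): e=[18,12,6] → X
    (3,1)@(7, 3): e=[18,0,18] → .  [on edge]
    (4,1)@(9, 3): e=[18,-12,30] → .
    (1,2)@(3, 5): e=[30,4,2] → X
    (2,2)@(5, 5): e=[30,-8,14] → .
    (1,3)@(3, 7): e=[42,-16,10] → .
  covered (4 px):
    . . . X X . . . .
    . . X . . . . . .
    . X . . . . . . .
    . . . . . . . . .
    . . . . . . . . .

Final: [12,6,18]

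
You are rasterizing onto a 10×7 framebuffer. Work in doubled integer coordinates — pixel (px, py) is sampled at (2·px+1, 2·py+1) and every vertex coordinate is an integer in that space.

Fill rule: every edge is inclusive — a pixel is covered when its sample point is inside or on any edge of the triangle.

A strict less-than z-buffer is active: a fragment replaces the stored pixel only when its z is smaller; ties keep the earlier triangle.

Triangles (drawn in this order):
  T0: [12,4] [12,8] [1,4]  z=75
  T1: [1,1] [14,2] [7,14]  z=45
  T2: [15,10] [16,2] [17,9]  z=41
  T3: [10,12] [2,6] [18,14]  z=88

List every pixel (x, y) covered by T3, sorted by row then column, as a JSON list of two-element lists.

T0:
  2·area = 44
  edge (12, 4)→(12, 8): d=(0,4) inclusive
  edge (12, 8)→(1, 4): d=(-11,-4) inclusive
  edge (1, 4)→(12, 4): d=(11,0) inclusive
    (2,2)@(5, 5): e=[28,5,11] → #
    (3,2)@(7, 5): e=[20,13,11] → #
    (4,2)@(9, 5): e=[12,21,11] → #
    (5,2)@(11, 5): e=[4,29,11] → #
    (6,2)@(13, 5): e=[-4,37,11] → ·
    (2,3)@(5, 7): e=[28,-17,33] → ·
    (3,3)@(7, 7): e=[20,-9,33] → ·
    (4,3)@(9, 7): e=[12,-1,33] → ·
    (5,3)@(11, 7): e=[4,7,33] → #
    (6,3)@(13, 7): e=[-4,15,33] → ·
    (5,4)@(11, 9): e=[4,-15,55] → ·
  covered (5 px):
    · · · · · · · · · ·
    · · · · · · · · · ·
    · · # # # # · · · ·
    · · · · · # · · · ·
    · · · · · · · · · ·
    · · · · · · · · · ·
    · · · · · · · · · ·
T1:
  2·area = 163
  edge (1, 1)→(14, 2): d=(13,1) inclusive
  edge (14, 2)→(7, 14): d=(-7,12) inclusive
  edge (7, 14)→(1, 1): d=(-6,-13) inclusive
    (0,0)@(1, 1): e=[0,163,0] → #  [on edge]
    (1,0)@(3, 1): e=[-2,139,26] → ·
    (0,1)@(1, 3): e=[26,149,-12] → ·
    (1,1)@(3, 3): e=[24,125,14] → #
    (2,1)@(5, 3): e=[22,101,40] → #
    (3,1)@(7, 3): e=[20,77,66] → #
    (4,1)@(9, 3): e=[18,53,92] → #
    (5,1)@(11, 3): e=[16,29,118] → #
    (6,1)@(13, 3): e=[14,5,144] → #
    (7,1)@(15, 3): e=[12,-19,170] → ·
    (1,2)@(3, 5): e=[50,111,2] → #
    (6,2)@(13, 5): e=[40,-9,132] → ·
  covered (21 px):
    # · · · · · · · · ·
    · # # # # # # · · ·
    · # # # # # · · · ·
    · · # # # # · · · ·
    · · # # # · · · · ·
    · · · # · · · · · ·
    · · · # · · · · · ·
T2:
  2·area = 15
  edge (15, 10)→(16, 2): d=(1,-8) inclusive
  edge (16, 2)→(17, 9): d=(1,7) inclusive
  edge (17, 9)→(15, 10): d=(-2,1) inclusive
    (8,4)@(17, 9): e=[15,0,0] → #  [on edge]
    (9,4)@(19, 9): e=[31,-14,-2] → ·
    (6,5)@(13, 11): e=[-15,30,0] → ·  [on edge]
    (8,5)@(17, 11): e=[17,2,-4] → ·
    (4,6)@(9, 13): e=[-45,60,0] → ·  [on edge]
  covered (1 px):
    · · · · · · · · · ·
    · · · · · · · · · ·
    · · · · · · · · · ·
    · · · · · · · · · ·
    · · · · · · · · # ·
    · · · · · · · · · ·
    · · · · · · · · · ·
T3:
  2·area = 32
  edge (10, 12)→(2, 6): d=(-8,-6) inclusive
  edge (2, 6)→(18, 14): d=(16,8) inclusive
  edge (18, 14)→(10, 12): d=(-8,-2) inclusive
    (3,4)@(7, 9): e=[6,8,18] → #
    (4,4)@(9, 9): e=[18,-8,22] → ·
    (3,5)@(7, 11): e=[-10,40,2] → ·
    (4,5)@(9, 11): e=[2,24,6] → #
    (5,5)@(11, 11): e=[14,8,10] → #
    (6,5)@(13, 11): e=[26,-8,14] → ·
    (4,6)@(9, 13): e=[-14,56,-10] → ·
    (5,6)@(11, 13): e=[-2,40,-6] → ·
    (7,6)@(15, 13): e=[22,8,2] → #
    (8,6)@(17, 13): e=[34,-8,6] → ·
  covered (4 px):
    · · · · · · · · · ·
    · · · · · · · · · ·
    · · · · · · · · · ·
    · · · · · · · · · ·
    · · · # · · · · · ·
    · · · · # # · · · ·
    · · · · · · · # · ·

Final: [[3,4],[4,5],[5,5],[7,6]]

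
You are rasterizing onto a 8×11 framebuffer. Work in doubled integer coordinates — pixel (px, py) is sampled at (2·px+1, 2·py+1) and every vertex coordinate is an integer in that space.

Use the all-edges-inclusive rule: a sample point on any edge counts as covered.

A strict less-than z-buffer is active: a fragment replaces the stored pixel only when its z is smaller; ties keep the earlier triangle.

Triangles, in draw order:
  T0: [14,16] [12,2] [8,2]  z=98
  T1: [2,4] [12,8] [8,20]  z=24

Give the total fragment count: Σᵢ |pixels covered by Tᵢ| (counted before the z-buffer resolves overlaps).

T0:
  2·area = 56  (B↔C swapped to make it positive)
  edge (14, 16)→(8, 2): d=(-6,-14) inclusive
  edge (8, 2)→(12, 2): d=(4,0) inclusive
  edge (12, 2)→(14, 16): d=(2,14) inclusive
    (4,1)@(9, 3): e=[8,4,44] → █
    (5,1)@(11, 3): e=[36,4,16] → █
    (6,1)@(13, 3): e=[64,4,-12] → ·
    (4,2)@(9, 5): e=[-4,12,48] → ·
    (5,2)@(11, 5): e=[24,12,20] → █
    (6,2)@(13, 5): e=[52,12,-8] → ·
    (5,3)@(11, 7): e=[12,20,24] → █
    (6,3)@(13, 7): e=[40,20,-4] → ·
    (5,4)@(11, 9): e=[0,28,28] → █  [on edge]
    (6,4)@(13, 9): e=[28,28,0] → █  [on edge]
    (7,4)@(15, 9): e=[56,28,-28] → ·
    (5,5)@(11, 11): e=[-12,36,32] → ·
  covered (8 px):
    · · · · · · · ·
    · · · · █ █ · ·
    · · · · · █ · ·
    · · · · · █ · ·
    · · · · · █ █ ·
    · · · · · · █ ·
    · · · · · · █ ·
    · · · · · · · ·
    · · · · · · · ·
    · · · · · · · ·
    · · · · · · · ·
T1:
  2·area = 136
  edge (2, 4)→(12, 8): d=(10,4) inclusive
  edge (12, 8)→(8, 20): d=(-4,12) inclusive
  edge (8, 20)→(2, 4): d=(-6,-16) inclusive
    (1,2)@(3, 5): e=[6,120,10] → █
    (2,2)@(5, 5): e=[-2,96,42] → ·
    (6,2)@(13, 5): e=[-34,0,170] → ·  [on edge]
    (1,3)@(3, 7): e=[26,112,-2] → ·
    (2,3)@(5, 7): e=[18,88,30] → █
    (3,3)@(7, 7): e=[10,64,62] → █
    (4,3)@(9, 7): e=[2,40,94] → █
    (5,3)@(11, 7): e=[-6,16,126] → ·
    (2,4)@(5, 9): e=[38,80,18] → █
    (5,4)@(11, 9): e=[14,8,114] → █
    (6,4)@(13, 9): e=[6,-16,146] → ·
    (2,5)@(5, 11): e=[58,72,6] → █
    (5,5)@(11, 11): e=[34,0,102] → █  [on edge]
    (4,8)@(9, 17): e=[102,0,34] → █  [on edge]
  covered (18 px):
    · · · · · · · ·
    · · · · · · · ·
    · █ · · · · · ·
    · · █ █ █ · · ·
    · · █ █ █ █ · ·
    · · █ █ █ █ · ·
    · · · █ █ · · ·
    · · · █ █ · · ·
    · · · █ █ · · ·
    · · · · · · · ·
    · · · · · · · ·

Answer: 26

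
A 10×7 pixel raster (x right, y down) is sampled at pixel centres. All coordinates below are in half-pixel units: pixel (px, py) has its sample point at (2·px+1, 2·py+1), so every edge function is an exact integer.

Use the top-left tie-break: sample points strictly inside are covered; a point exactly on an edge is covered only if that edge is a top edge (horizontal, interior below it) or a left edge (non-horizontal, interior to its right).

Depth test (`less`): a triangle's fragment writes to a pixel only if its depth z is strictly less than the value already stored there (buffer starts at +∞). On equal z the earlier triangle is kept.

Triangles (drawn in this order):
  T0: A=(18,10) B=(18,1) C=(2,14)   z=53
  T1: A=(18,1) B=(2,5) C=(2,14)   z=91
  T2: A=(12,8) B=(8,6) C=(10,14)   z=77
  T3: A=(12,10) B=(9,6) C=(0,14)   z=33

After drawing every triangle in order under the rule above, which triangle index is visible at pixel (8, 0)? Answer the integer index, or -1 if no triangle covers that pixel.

T0:
  2·area = 144  (B↔C swapped to make it positive)
  edge (18, 10)→(2, 14): d=(-16,4) right/bottom  bias=-1
  edge (2, 14)→(18, 1): d=(16,-13) top-left  bias=+0
  edge (18, 1)→(18, 10): d=(0,9) right/bottom  bias=-1
    (8,1)@(17, 3): e=[116,19,9] → █
    (9,1)@(19, 3): e=[108,45,-9] → ·
    (7,2)@(15, 5): e=[92,25,27] → █
    (9,2)@(19, 5): e=[76,77,-9] → ·
    (5,3)@(11, 7): e=[76,5,63] → █
    (6,3)@(13, 7): e=[68,31,45] → █
    (9,3)@(19, 7): e=[44,109,-9] → ·
    (4,4)@(9, 9): e=[52,11,81] → █
    (9,4)@(19, 9): e=[12,141,-9] → ·
    (3,5)@(7, 11): e=[28,17,99] → █
    (7,5)@(15, 11): e=[-4,121,27] → ·
    (8,5)@(17, 11): e=[-12,147,9] → ·
  covered (17 px):
    · · · · · · · · · ·
    · · · · · · · · █ ·
    · · · · · · · █ █ ·
    · · · · · █ █ █ █ ·
    · · · · █ █ █ █ █ ·
    · · · █ █ █ █ · · ·
    · · █ · · · · · · ·
T1:
  2·area = 144  (B↔C swapped to make it positive)
  edge (18, 1)→(2, 14): d=(-16,13) right/bottom  bias=-1
  edge (2, 14)→(2, 5): d=(0,-9) top-left  bias=+0
  edge (2, 5)→(18, 1): d=(16,-4) top-left  bias=+0
    (5,1)@(11, 3): e=[59,81,4] → █
    (6,1)@(13, 3): e=[33,99,12] → █
    (7,1)@(15, 3): e=[7,117,20] → █
    (8,1)@(17, 3): e=[-19,135,28] → ·
    (1,2)@(3, 5): e=[131,9,4] → █
    (2,2)@(5, 5): e=[105,27,12] → █
    (3,2)@(7, 5): e=[79,45,20] → █
    (4,2)@(9, 5): e=[53,63,28] → █
    (7,2)@(15, 5): e=[-25,117,52] → ·
    (1,3)@(3, 7): e=[99,9,36] → █
    (5,3)@(11, 7): e=[-5,81,68] → ·
    (6,3)@(13, 7): e=[-31,99,76] → ·
  covered (19 px):
    · · · · · · · · · ·
    · · · · · █ █ █ · ·
    · █ █ █ █ █ █ · · ·
    · █ █ █ █ · · · · ·
    · █ █ █ · · · · · ·
    · █ █ · · · · · · ·
    · █ · · · · · · · ·
T2:
  2·area = 28  (B↔C swapped to make it positive)
  edge (12, 8)→(10, 14): d=(-2,6) right/bottom  bias=-1
  edge (10, 14)→(8, 6): d=(-2,-8) top-left  bias=+0
  edge (8, 6)→(12, 8): d=(4,2) right/bottom  bias=-1
    (6,2)@(13, 5): e=[0,42,-14] → ·  [on edge]
    (4,3)@(9, 7): e=[20,6,2] → █
    (5,3)@(11, 7): e=[8,22,-2] → ·
    (4,4)@(9, 9): e=[16,2,10] → █
    (5,4)@(11, 9): e=[4,18,6] → █
    (6,4)@(13, 9): e=[-8,34,2] → ·
    (4,5)@(9, 11): e=[12,-2,18] → ·
    (5,5)@(11, 11): e=[0,14,14] → ·  [on edge]
  covered (3 px):
    · · · · · · · · · ·
    · · · · · · · · · ·
    · · · · · · · · · ·
    · · · · █ · · · · ·
    · · · · █ █ · · · ·
    · · · · · · · · · ·
    · · · · · · · · · ·
T3:
  2·area = 60  (B↔C swapped to make it positive)
  edge (12, 10)→(0, 14): d=(-12,4) right/bottom  bias=-1
  edge (0, 14)→(9, 6): d=(9,-8) top-left  bias=+0
  edge (9, 6)→(12, 10): d=(3,4) right/bottom  bias=-1
    (4,3)@(9, 7): e=[48,9,3] → █
    (5,3)@(11, 7): e=[40,25,-5] → ·
    (3,4)@(7, 9): e=[32,11,17] → █
    (5,4)@(11, 9): e=[16,43,1] → █
    (6,4)@(13, 9): e=[8,59,-7] → ·
    (7,4)@(15, 9): e=[0,75,-15] → ·  [on edge]
    (2,5)@(5, 11): e=[16,13,31] → █
    (4,5)@(9, 11): e=[0,45,15] → ·  [on edge]
    (5,5)@(11, 11): e=[-8,61,7] → ·
    (1,6)@(3, 13): e=[0,15,45] → ·  [on edge]
    (2,6)@(5, 13): e=[-8,31,37] → ·
    (3,6)@(7, 13): e=[-16,47,29] → ·
  covered (6 px):
    · · · · · · · · · ·
    · · · · · · · · · ·
    · · · · · · · · · ·
    · · · · █ · · · · ·
    · · · █ █ █ · · · ·
    · · █ █ · · · · · ·
    · · · · · · · · · ·

Z-buffer (winner per pixel, '.' = empty):
  . . . . . . . . . .
  . . . . . 1 1 1 0 .
  . 1 1 1 1 1 1 0 0 .
  . 1 1 1 3 0 0 0 0 .
  . 1 1 3 3 3 0 0 0 .
  . 1 3 3 0 0 0 . . .
  . 1 0 . . . . . . .

Result: -1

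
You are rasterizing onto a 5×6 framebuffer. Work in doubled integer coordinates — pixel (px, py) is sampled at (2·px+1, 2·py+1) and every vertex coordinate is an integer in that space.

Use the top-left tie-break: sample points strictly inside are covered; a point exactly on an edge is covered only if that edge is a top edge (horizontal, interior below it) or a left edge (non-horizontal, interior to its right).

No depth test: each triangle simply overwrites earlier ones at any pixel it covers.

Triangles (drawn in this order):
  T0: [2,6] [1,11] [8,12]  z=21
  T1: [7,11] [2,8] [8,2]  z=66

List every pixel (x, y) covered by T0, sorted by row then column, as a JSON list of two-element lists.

T0:
  2·area = 36  (B↔C swapped to make it positive)
  edge (2, 6)→(8, 12): d=(6,6) right/bottom  bias=-1
  edge (8, 12)→(1, 11): d=(-7,-1) top-left  bias=+0
  edge (1, 11)→(2, 6): d=(1,-5) top-left  bias=+0
    (1,0)@(3, 1): e=[-36,72,0] → ·  [on edge]
    (0,2)@(1, 5): e=[0,42,-6] → ·  [on edge]
    (1,3)@(3, 7): e=[0,30,6] → ·  [on edge]
    (1,4)@(3, 9): e=[12,16,8] → █
    (2,4)@(5, 9): e=[0,18,18] → ·  [on edge]
    (0,5)@(1, 11): e=[36,0,0] → █  [on edge]
    (2,5)@(5, 11): e=[12,4,20] → █
    (3,5)@(7, 11): e=[0,6,30] → ·  [on edge]
  covered (4 px):
    · · · · ·
    · · · · ·
    · · · · ·
    · · · · ·
    · █ · · ·
    █ █ █ · ·
T1:
  2·area = 48
  edge (7, 11)→(2, 8): d=(-5,-3) top-left  bias=+0
  edge (2, 8)→(8, 2): d=(6,-6) top-left  bias=+0
  edge (8, 2)→(7, 11): d=(-1,9) right/bottom  bias=-1
    (4,0)@(9, 1): e=[56,0,-8] → ·  [on edge]
    (3,1)@(7, 3): e=[40,0,8] → █  [on edge]
    (4,1)@(9, 3): e=[46,12,-10] → ·
    (2,2)@(5, 5): e=[24,0,24] → █  [on edge]
    (4,2)@(9, 5): e=[36,24,-12] → ·
    (1,3)@(3, 7): e=[8,0,40] → █  [on edge]
    (4,3)@(9, 7): e=[26,36,-14] → ·
    (0,4)@(1, 9): e=[-8,0,56] → ·  [on edge]
    (1,4)@(3, 9): e=[-2,12,38] → ·
    (2,4)@(5, 9): e=[4,24,20] → █
    (4,4)@(9, 9): e=[16,48,-16] → ·
    (2,5)@(5, 11): e=[-6,36,18] → ·
    (3,5)@(7, 11): e=[0,48,0] → ·  [on edge]
  covered (8 px):
    · · · · ·
    · · · █ ·
    · · █ █ ·
    · █ █ █ ·
    · · █ █ ·
    · · · · ·

Final: [[1,4],[0,5],[1,5],[2,5]]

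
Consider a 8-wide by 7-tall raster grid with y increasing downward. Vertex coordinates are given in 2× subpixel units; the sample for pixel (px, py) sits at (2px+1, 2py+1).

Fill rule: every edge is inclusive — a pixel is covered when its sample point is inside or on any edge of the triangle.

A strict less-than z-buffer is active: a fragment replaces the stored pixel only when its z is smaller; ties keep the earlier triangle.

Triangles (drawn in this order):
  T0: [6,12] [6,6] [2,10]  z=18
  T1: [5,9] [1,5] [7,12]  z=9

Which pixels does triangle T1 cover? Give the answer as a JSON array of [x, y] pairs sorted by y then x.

T0:
  2·area = 24  (B↔C swapped to make it positive)
  edge (6, 12)→(2, 10): d=(-4,-2) inclusive
  edge (2, 10)→(6, 6): d=(4,-4) inclusive
  edge (6, 6)→(6, 12): d=(0,6) inclusive
    (5,0)@(11, 1): e=[54,0,-30] → .  [on edge]
    (4,1)@(9, 3): e=[42,0,-18] → .  [on edge]
    (3,2)@(7, 5): e=[30,0,-6] → .  [on edge]
    (2,3)@(5, 7): e=[18,0,6] → X  [on edge]
    (3,3)@(7, 7): e=[22,8,-6] → .
    (1,4)@(3, 9): e=[6,0,18] → X  [on edge]
    (3,4)@(7, 9): e=[14,16,-6] → .
    (0,5)@(1, 11): e=[-6,0,30] → .  [on edge]
    (1,5)@(3, 11): e=[-2,8,18] → .
    (2,5)@(5, 11): e=[2,16,6] → X
    (3,5)@(7, 11): e=[6,24,-6] → .
    (2,6)@(5, 13): e=[-6,24,6] → .
  covered (4 px):
    . . . . . . . .
    . . . . . . . .
    . . . . . . . .
    . . X . . . . .
    . X X . . . . .
    . . X . . . . .
    . . . . . . . .
T1:
  2·area = 4  (B↔C swapped to make it positive)
  edge (5, 9)→(7, 12): d=(2,3) inclusive
  edge (7, 12)→(1, 5): d=(-6,-7) inclusive
  edge (1, 5)→(5, 9): d=(4,4) inclusive
    (0,1)@(1, 3): e=[0,12,-8] → .  [on edge]
    (0,2)@(1, 5): e=[4,0,0] → X  [on edge]
    (1,2)@(3, 5): e=[-2,14,-8] → .
    (0,3)@(1, 7): e=[8,-12,8] → .
    (1,3)@(3, 7): e=[2,2,0] → X  [on edge]
    (2,3)@(5, 7): e=[-4,16,-8] → .
    (1,4)@(3, 9): e=[6,-10,8] → .
    (2,4)@(5, 9): e=[0,4,0] → X  [on edge]
    (3,4)@(7, 9): e=[-6,18,-8] → .
    (2,5)@(5, 11): e=[4,-8,8] → .
    (3,5)@(7, 11): e=[-2,6,0] → .  [on edge]
    (4,6)@(9, 13): e=[-4,8,0] → .  [on edge]
  covered (3 px):
    . . . . . . . .
    . . . . . . . .
    X . . . . . . .
    . X . . . . . .
    . . X . . . . .
    . . . . . . . .
    . . . . . . . .

Final: [[0,2],[1,3],[2,4]]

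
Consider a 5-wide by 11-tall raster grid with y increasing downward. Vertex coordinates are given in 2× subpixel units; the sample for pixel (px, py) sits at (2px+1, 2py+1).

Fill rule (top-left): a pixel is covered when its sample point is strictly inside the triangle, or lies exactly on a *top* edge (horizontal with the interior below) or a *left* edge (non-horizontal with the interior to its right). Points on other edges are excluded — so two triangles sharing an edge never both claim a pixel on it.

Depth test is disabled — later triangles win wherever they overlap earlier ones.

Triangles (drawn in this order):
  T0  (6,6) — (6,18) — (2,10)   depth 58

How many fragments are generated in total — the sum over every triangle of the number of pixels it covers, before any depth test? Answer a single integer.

T0:
  2·area = 48
  edge (6, 6)→(6, 18): d=(0,12) right/bottom  bias=-1
  edge (6, 18)→(2, 10): d=(-4,-8) top-left  bias=+0
  edge (2, 10)→(6, 6): d=(4,-4) top-left  bias=+0
    (4,1)@(9, 3): e=[-36,84,0] → ·  [on edge]
    (3,2)@(7, 5): e=[-12,60,0] → ·  [on edge]
    (2,3)@(5, 7): e=[12,36,0] → █  [on edge]
    (3,3)@(7, 7): e=[-12,52,8] → ·
    (1,4)@(3, 9): e=[36,12,0] → █  [on edge]
    (3,4)@(7, 9): e=[-12,44,16] → ·
    (0,5)@(1, 11): e=[60,-12,0] → ·  [on edge]
    (1,5)@(3, 11): e=[36,4,8] → █
    (3,5)@(7, 11): e=[-12,36,24] → ·
    (1,6)@(3, 13): e=[36,-4,16] → ·
    (2,6)@(5, 13): e=[12,12,24] → █
    (3,6)@(7, 13): e=[-12,28,32] → ·
  covered (7 px):
    · · · · ·
    · · · · ·
    · · · · ·
    · · █ · ·
    · █ █ · ·
    · █ █ · ·
    · · █ · ·
    · · █ · ·
    · · · · ·
    · · · · ·
    · · · · ·

Answer: 7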